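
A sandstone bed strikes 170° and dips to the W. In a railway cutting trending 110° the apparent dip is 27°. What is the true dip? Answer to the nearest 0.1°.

The section is 60° from the strike.
tan(true dip) = tan 27° / sin 60° = 0.5883
δ = arctan(0.5883) = 30.47°

30.5°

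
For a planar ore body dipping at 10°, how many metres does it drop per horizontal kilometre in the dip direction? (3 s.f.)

drop per km = 1000 × tan 10° = 1000 × 0.1763

176 m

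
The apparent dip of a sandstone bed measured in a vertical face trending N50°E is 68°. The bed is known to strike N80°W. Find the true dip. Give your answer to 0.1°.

β = acute angle between strike N80°W and section N50°E = 50°.
tan δ = tan α / sin β = tan 68° / sin 50° = 2.4751 / 0.7660 = 3.2310
true dip = arctan 3.2310 = 72.80°

72.8°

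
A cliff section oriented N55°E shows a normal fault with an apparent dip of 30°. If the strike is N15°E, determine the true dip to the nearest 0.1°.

41.9°

The section is 40° from the strike.
tan(true dip) = tan 30° / sin 40° = 0.8982
true dip = arctan 0.8982 = 41.93°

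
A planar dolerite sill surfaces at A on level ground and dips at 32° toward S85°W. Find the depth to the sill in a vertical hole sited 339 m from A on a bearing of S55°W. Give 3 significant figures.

The hole lies 30° from the dip direction, so the down-dip offset is 339 × cos 30° = 293.58 m.
Depth = down-dip offset × tan(dip) = 293.58 × tan 32° = 293.58 × 0.6249
Depth = 183.45 m

183 m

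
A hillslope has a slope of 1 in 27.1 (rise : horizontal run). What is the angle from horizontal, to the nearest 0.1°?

2.1°

tan θ = 1/27.1 = 0.0369
θ = arctan(0.0369) = 2.11°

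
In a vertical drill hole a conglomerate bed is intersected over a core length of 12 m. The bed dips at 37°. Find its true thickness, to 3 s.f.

9.58 m

True thickness t = h · cos(dip) = 12 × cos 37°
t = 12 × 0.7986 = 9.584 m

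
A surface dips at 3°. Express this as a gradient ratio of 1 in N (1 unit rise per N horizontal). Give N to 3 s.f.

1 : N means tan θ = 1/N, so N = 1/tan 3° = 1/0.0524

1 in 19.1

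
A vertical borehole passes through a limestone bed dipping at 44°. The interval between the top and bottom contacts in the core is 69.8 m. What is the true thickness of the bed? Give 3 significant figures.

True thickness t = h · cos(dip) = 69.8 × cos 44°
t = 69.8 × 0.7193 = 50.210 m

50.2 m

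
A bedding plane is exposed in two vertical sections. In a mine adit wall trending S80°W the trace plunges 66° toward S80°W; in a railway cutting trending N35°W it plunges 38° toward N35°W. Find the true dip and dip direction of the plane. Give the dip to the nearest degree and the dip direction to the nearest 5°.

Each apparent-dip line lies in the plane. As unit vectors (x east, y north, z up), v₁ plunges 66°→S80°W and v₂ plunges 38°→N35°W.
Cross product v₁ × v₂ gives the pole to the plane: n ∝ (-0.633, -0.166, 0.290).
True dip = arccos(n_z / |n|) = arccos(0.4056) = 66.1°.
The horizontal component of n points toward azimuth atan2(n_x, n_y) = 255°, the dip direction.

true dip 66°, dip direction 255°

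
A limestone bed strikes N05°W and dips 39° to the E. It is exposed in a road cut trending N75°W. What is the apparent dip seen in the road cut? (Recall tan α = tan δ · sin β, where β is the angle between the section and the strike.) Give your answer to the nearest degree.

The strike is N05°W and the section trends N75°W; the acute angle between them is β = 70°.
tan(apparent dip) = tan 39° · sin 70° = 0.7609
apparent dip = arctan 0.7609 = 37.27°

37°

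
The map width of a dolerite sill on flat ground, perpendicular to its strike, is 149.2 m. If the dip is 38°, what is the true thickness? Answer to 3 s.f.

91.9 m

True thickness t = w · sin(dip) = 149.2 × sin 38°
t = 149.2 × 0.6157 = 91.857 m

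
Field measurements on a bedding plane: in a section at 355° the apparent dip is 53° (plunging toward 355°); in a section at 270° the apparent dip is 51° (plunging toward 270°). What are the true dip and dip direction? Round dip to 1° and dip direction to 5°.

true dip 60°, dip direction 315°

Each apparent-dip line lies in the plane. As unit vectors (x east, y north, z up), v₁ plunges 53°→355° and v₂ plunges 51°→270°.
The plane normal is n = v₁ × v₂ ∝ (-0.466, 0.462, 0.377).
tan δ = √(n_x²+n_y²)/n_z = 0.656/0.377, so δ = 60.1°.
The horizontal component of n points toward azimuth atan2(n_x, n_y) = 315°, the dip direction.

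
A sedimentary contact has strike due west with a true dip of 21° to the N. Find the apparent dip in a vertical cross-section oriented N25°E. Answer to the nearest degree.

The strike is due west and the section trends N25°E; the acute angle between them is β = 65°.
tan α = tan 21° × sin 65° = 0.3839 × 0.9063 = 0.3479
α = arctan(0.3479) = 19.18°

19°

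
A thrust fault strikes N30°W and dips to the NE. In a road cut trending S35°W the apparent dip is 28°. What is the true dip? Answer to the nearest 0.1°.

β = acute angle between strike N30°W and section S35°W = 65°.
tan δ = tan α / sin β = tan 28° / sin 65° = 0.5317 / 0.9063 = 0.5867
δ = arctan(0.5867) = 30.40°

30.4°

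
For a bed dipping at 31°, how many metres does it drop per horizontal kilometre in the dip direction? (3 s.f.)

drop per km = 1000 × tan 31° = 1000 × 0.6009

601 m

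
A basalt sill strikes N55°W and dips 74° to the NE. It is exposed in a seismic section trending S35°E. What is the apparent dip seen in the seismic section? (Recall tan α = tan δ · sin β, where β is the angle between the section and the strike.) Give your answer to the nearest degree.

Angle between strike (N55°W) and section (S35°E): β = 20°.
tan(apparent dip) = tan 74° · sin 20° = 1.1928
α = arctan(1.1928) = 50.02°

50°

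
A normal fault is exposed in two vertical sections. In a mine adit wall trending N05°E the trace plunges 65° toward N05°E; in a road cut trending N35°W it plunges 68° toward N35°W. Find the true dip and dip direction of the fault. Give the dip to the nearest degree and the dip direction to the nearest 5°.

true dip 68°, dip direction 335°

Represent each trace as a vector plunging at its apparent dip toward its trend (east-north-up frame): v₁ = (0.037, 0.421, -0.906), v₂ = (-0.215, 0.307, -0.927).
The plane normal is n = v₁ × v₂ ∝ (-0.112, 0.229, 0.102).
tan δ = √(n_x²+n_y²)/n_z = 0.255/0.102, so δ = 68.2°.
Dip direction = atan2(-0.112, 0.229) = 334° (azimuth of n's horizontal projection).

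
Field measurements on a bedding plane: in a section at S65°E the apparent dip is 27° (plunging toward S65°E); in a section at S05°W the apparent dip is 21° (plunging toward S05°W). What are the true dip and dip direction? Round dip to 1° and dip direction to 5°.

Represent each trace as a vector plunging at its apparent dip toward its trend (east-north-up frame): v₁ = (0.808, -0.377, -0.454), v₂ = (-0.081, -0.930, -0.358).
Cross product v₁ × v₂ gives the pole to the plane: n ∝ (0.287, -0.326, 0.782).
Dip δ = arctan(|n_h|/n_z) = arctan(0.435/0.782) = 29.1°.
The horizontal component of n points toward azimuth atan2(n_x, n_y) = 139°, the dip direction.

true dip 29°, dip direction 140°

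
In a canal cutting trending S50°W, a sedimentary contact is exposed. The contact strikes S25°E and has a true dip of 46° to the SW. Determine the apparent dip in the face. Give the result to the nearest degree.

The section lies 75° from the strike.
tan α = tan 46° × sin 75° = 1.0355 × 0.9659 = 1.0002
α = arctan(1.0002) = 45.01°

45°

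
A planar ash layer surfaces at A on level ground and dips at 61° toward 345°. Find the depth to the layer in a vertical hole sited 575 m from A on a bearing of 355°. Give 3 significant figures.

1020 m

The hole lies 10° from the dip direction, so the down-dip offset is 575 × cos 10° = 566.26 m.
Depth = down-dip offset × tan(dip) = 566.26 × tan 61° = 566.26 × 1.8040
Depth = 1021.57 m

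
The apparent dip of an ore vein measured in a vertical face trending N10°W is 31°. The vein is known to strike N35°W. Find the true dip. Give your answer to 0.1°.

54.9°

The section is 25° from the strike.
tan(true dip) = tan 31° / sin 25° = 1.4218
true dip = arctan 1.4218 = 54.88°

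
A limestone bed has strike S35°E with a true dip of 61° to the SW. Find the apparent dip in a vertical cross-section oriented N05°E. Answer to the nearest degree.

49°

The strike is S35°E and the section trends N05°E; the acute angle between them is β = 40°.
tan(apparent dip) = tan 61° · sin 40° = 1.1596
apparent dip = arctan 1.1596 = 49.23°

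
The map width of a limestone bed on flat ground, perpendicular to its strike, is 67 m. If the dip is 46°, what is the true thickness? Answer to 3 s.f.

True thickness t = w · sin(dip) = 67 × sin 46°
t = 67 × 0.7193 = 48.196 m

48.2 m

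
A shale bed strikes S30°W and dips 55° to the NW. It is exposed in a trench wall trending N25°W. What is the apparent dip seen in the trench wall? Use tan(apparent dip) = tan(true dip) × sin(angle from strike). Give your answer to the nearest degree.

The section lies 55° from the strike.
tan α = tan 55° × sin 55° = 1.4281 × 0.8192 = 1.1699
α = arctan(1.1699) = 49.48°

49°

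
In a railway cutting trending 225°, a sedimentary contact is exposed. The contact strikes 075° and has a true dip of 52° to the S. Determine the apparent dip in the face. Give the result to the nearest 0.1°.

Angle between strike (075°) and section (225°): β = 30°.
tan(apparent dip) = tan 52° · sin 30° = 0.6400
apparent dip = arctan 0.6400 = 32.62°

32.6°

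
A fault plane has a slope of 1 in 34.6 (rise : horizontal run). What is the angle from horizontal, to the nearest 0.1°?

1.7°

tan θ = 1/34.6 = 0.0289
θ = arctan(0.0289) = 1.66°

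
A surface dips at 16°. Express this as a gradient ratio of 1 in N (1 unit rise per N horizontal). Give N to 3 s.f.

1 : N means tan θ = 1/N, so N = 1/tan 16° = 1/0.2867

1 in 3.49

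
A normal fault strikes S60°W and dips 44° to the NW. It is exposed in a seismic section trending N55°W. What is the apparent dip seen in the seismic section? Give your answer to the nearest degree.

41°

The section lies 65° from the strike.
tan α = tan 44° × sin 65° = 0.9657 × 0.9063 = 0.8752
apparent dip = arctan 0.8752 = 41.19°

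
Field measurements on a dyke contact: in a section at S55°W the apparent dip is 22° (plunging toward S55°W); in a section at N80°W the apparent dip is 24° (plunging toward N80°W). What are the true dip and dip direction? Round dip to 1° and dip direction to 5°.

true dip 25°, dip direction 265°

Represent each trace as a vector plunging at its apparent dip toward its trend (east-north-up frame): v₁ = (-0.760, -0.532, -0.375), v₂ = (-0.900, 0.159, -0.407).
n = v₁ × v₂ = (-0.276, -0.028, 0.599) (taken with n_z > 0).
True dip = arccos(n_z / |n|) = arccos(0.9075) = 24.8°.
The horizontal component of n points toward azimuth atan2(n_x, n_y) = 264°, the dip direction.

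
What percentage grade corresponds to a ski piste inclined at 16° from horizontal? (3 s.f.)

28.7%

grade % = 100 × tan 16° = 100 × 0.2867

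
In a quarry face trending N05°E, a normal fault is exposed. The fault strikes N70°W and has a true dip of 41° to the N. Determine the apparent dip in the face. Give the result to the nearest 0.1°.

The strike is N70°W and the section trends N05°E; the acute angle between them is β = 75°.
tan(apparent dip) = tan 41° · sin 75° = 0.8397
apparent dip = arctan 0.8397 = 40.02°

40.0°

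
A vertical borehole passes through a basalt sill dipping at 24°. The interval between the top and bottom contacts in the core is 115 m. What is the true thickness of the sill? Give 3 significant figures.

True thickness t = h · cos(dip) = 115 × cos 24°
t = 115 × 0.9135 = 105.058 m

105 m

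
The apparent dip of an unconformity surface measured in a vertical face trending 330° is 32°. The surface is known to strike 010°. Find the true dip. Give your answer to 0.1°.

β = acute angle between strike 010° and section 330° = 40°.
tan(true dip) = tan 32° / sin 40° = 0.9721
δ = arctan(0.9721) = 44.19°

44.2°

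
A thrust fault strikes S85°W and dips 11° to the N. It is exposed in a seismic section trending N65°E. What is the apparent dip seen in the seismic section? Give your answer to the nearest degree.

The section lies 20° from the strike.
tan(apparent dip) = tan 11° · sin 20° = 0.0665
α = arctan(0.0665) = 3.80°

4°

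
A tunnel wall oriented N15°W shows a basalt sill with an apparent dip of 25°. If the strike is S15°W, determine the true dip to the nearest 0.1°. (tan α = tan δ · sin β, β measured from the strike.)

The section is 30° from the strike.
tan(true dip) = tan 25° / sin 30° = 0.9326
true dip = arctan 0.9326 = 43.00°

43.0°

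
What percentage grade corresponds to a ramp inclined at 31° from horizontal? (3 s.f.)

60.1%

grade % = 100 × tan 31° = 100 × 0.6009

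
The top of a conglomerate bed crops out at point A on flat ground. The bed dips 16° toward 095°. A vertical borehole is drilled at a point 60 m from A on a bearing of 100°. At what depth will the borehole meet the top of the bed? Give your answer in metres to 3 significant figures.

17.1 m

The hole lies 5° from the dip direction, so the down-dip offset is 60 × cos 5° = 59.77 m.
Depth = down-dip offset × tan(dip) = 59.77 × tan 16° = 59.77 × 0.2867
Depth = 17.14 m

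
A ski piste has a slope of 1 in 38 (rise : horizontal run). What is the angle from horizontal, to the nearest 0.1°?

tan θ = 1/38 = 0.0263
θ = arctan(0.0263) = 1.51°

1.5°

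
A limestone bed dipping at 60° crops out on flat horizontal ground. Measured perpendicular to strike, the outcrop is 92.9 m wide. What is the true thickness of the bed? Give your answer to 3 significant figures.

80.5 m

True thickness t = w · sin(dip) = 92.9 × sin 60°
t = 92.9 × 0.8660 = 80.454 m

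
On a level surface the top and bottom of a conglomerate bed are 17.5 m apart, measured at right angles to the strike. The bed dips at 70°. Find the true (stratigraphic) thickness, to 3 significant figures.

True thickness t = w · sin(dip) = 17.5 × sin 70°
t = 17.5 × 0.9397 = 16.445 m

16.4 m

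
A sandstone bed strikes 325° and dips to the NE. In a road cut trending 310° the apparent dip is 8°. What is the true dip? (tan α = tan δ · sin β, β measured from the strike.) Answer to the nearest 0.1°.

β = acute angle between strike 325° and section 310° = 15°.
tan(true dip) = tan 8° / sin 15° = 0.5430
true dip = arctan 0.5430 = 28.50°

28.5°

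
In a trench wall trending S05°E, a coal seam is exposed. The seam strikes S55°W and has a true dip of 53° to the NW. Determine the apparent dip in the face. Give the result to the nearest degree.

49°

The strike is S55°W and the section trends S05°E; the acute angle between them is β = 60°.
tan(apparent dip) = tan 53° · sin 60° = 1.1493
apparent dip = arctan 1.1493 = 48.97°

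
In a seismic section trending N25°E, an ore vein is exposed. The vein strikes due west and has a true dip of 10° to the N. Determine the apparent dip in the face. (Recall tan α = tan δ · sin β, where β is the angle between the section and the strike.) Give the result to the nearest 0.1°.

9.1°

Angle between strike (due west) and section (N25°E): β = 65°.
tan(apparent dip) = tan 10° · sin 65° = 0.1598
apparent dip = arctan 0.1598 = 9.08°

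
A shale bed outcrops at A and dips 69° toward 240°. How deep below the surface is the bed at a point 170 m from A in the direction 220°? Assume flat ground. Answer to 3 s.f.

416 m

The hole lies 20° from the dip direction, so the down-dip offset is 170 × cos 20° = 159.75 m.
Depth = down-dip offset × tan(dip) = 159.75 × tan 69° = 159.75 × 2.6051
Depth = 416.16 m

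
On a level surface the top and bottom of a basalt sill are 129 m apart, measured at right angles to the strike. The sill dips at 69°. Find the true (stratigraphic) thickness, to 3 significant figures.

120 m

True thickness t = w · sin(dip) = 129 × sin 69°
t = 129 × 0.9336 = 120.432 m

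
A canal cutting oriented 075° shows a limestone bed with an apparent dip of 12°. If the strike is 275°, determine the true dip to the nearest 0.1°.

31.9°

The section is 20° from the strike.
tan(true dip) = tan 12° / sin 20° = 0.6215
δ = arctan(0.6215) = 31.86°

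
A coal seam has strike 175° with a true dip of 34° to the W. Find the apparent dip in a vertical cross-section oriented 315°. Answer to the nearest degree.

23°

The strike is 175° and the section trends 315°; the acute angle between them is β = 40°.
tan α = tan 34° × sin 40° = 0.6745 × 0.6428 = 0.4336
α = arctan(0.4336) = 23.44°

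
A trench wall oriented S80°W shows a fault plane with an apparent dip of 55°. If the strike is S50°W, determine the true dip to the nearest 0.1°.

The section is 30° from the strike.
tan(true dip) = tan 55° / sin 30° = 2.8563
δ = arctan(2.8563) = 70.70°

70.7°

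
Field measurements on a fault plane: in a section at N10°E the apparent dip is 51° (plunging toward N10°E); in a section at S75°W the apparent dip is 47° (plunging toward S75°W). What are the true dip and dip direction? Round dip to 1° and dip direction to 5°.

true dip 65°, dip direction 315°

Represent each trace as a vector plunging at its apparent dip toward its trend (east-north-up frame): v₁ = (0.109, 0.620, -0.777), v₂ = (-0.659, -0.177, -0.731).
n = v₁ × v₂ = (-0.590, 0.592, 0.389) (taken with n_z > 0).
True dip = arccos(n_z / |n|) = arccos(0.4219) = 65.0°.
Dip direction = atan2(-0.590, 0.592) = 315° (azimuth of n's horizontal projection).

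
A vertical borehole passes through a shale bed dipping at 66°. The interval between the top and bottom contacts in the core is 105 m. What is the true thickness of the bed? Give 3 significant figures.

42.7 m

True thickness t = h · cos(dip) = 105 × cos 66°
t = 105 × 0.4067 = 42.707 m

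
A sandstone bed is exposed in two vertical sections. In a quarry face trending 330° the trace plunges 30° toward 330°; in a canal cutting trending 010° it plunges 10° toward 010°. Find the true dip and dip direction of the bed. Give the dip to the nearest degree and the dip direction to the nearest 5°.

true dip 35°, dip direction 295°

Each apparent-dip line lies in the plane. As unit vectors (x east, y north, z up), v₁ plunges 30°→330° and v₂ plunges 10°→010°.
n = v₁ × v₂ = (-0.355, 0.161, 0.548) (taken with n_z > 0).
tan δ = √(n_x²+n_y²)/n_z = 0.389/0.548, so δ = 35.4°.
Dip direction = azimuth of (n_x, n_y) = atan2(-0.355, 0.161) = 294°.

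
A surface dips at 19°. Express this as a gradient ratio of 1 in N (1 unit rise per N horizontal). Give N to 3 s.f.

1 : N means tan θ = 1/N, so N = 1/tan 19° = 1/0.3443

1 in 2.90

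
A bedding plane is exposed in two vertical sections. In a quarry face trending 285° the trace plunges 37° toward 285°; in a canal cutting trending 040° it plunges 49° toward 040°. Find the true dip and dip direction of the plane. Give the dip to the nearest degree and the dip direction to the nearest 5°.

Represent each trace as a vector plunging at its apparent dip toward its trend (east-north-up frame): v₁ = (-0.771, 0.207, -0.602), v₂ = (0.422, 0.503, -0.755).
n = v₁ × v₂ = (-0.146, 0.836, 0.475) (taken with n_z > 0).
True dip = arccos(n_z / |n|) = arccos(0.4883) = 60.8°.
Dip direction = atan2(-0.146, 0.836) = 350° (azimuth of n's horizontal projection).

true dip 61°, dip direction 350°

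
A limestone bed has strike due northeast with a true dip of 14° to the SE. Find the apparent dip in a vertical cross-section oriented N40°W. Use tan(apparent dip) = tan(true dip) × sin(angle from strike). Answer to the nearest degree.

14°

The section lies 85° from the strike.
tan(apparent dip) = tan 14° · sin 85° = 0.2484
apparent dip = arctan 0.2484 = 13.95°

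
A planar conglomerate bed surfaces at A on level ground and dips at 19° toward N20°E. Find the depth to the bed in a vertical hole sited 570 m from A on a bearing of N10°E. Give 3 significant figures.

The hole lies 10° from the dip direction, so the down-dip offset is 570 × cos 10° = 561.34 m.
Depth = down-dip offset × tan(dip) = 561.34 × tan 19° = 561.34 × 0.3443
Depth = 193.29 m

193 m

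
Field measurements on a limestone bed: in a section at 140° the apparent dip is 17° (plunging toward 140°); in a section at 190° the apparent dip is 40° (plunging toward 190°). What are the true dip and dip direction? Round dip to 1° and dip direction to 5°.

The two traces are lines in the plane: v₁ = (sin 140°·cos 17°, cos 140°·cos 17°, −sin 17°), v₂ = (sin 190°·cos 40°, cos 190°·cos 40°, −sin 40°).
n = v₁ × v₂ = (-0.250, -0.434, 0.561) (taken with n_z > 0).
tan δ = √(n_x²+n_y²)/n_z = 0.501/0.561, so δ = 41.8°.
Dip direction = atan2(-0.250, -0.434) = 210° (azimuth of n's horizontal projection).

true dip 42°, dip direction 210°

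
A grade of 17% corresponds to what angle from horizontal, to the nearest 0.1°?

9.6°

tan θ = 17/100 = 0.1700
θ = arctan(0.1700) = 9.65°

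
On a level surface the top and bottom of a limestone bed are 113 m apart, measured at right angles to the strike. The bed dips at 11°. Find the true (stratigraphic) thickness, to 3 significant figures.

True thickness t = w · sin(dip) = 113 × sin 11°
t = 113 × 0.1908 = 21.561 m

21.6 m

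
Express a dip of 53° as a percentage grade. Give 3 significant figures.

133%

grade % = 100 × tan 53° = 100 × 1.3270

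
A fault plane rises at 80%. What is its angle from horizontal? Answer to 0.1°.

tan θ = 80/100 = 0.8000
θ = arctan(0.8000) = 38.66°

38.7°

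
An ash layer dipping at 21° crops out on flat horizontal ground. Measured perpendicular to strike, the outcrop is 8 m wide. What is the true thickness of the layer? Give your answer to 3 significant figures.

True thickness t = w · sin(dip) = 8 × sin 21°
t = 8 × 0.3584 = 2.867 m

2.87 m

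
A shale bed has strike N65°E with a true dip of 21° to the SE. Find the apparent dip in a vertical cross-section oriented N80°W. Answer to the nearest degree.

The strike is N65°E and the section trends N80°W; the acute angle between them is β = 35°.
tan(apparent dip) = tan 21° · sin 35° = 0.2202
apparent dip = arctan 0.2202 = 12.42°

12°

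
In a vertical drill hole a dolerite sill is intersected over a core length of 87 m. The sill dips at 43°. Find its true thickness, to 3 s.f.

True thickness t = h · cos(dip) = 87 × cos 43°
t = 87 × 0.7314 = 63.628 m

63.6 m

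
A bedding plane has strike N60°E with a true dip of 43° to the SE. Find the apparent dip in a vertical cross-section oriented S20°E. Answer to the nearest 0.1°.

The section lies 80° from the strike.
tan(apparent dip) = tan 43° · sin 80° = 0.9183
apparent dip = arctan 0.9183 = 42.56°

42.6°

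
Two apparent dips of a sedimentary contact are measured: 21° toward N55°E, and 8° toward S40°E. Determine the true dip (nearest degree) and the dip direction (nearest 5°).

Each apparent-dip line lies in the plane. As unit vectors (x east, y north, z up), v₁ plunges 21°→N55°E and v₂ plunges 8°→S40°E.
Cross product v₁ × v₂ gives the pole to the plane: n ∝ (0.346, 0.122, 0.921).
tan δ = √(n_x²+n_y²)/n_z = 0.367/0.921, so δ = 21.7°.
Dip direction = azimuth of (n_x, n_y) = atan2(0.346, 0.122) = 71°.

true dip 22°, dip direction 070°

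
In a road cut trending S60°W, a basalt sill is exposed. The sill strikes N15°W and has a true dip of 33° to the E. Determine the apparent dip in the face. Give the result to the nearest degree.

32°

Angle between strike (N15°W) and section (S60°W): β = 75°.
tan(apparent dip) = tan 33° · sin 75° = 0.6273
apparent dip = arctan 0.6273 = 32.10°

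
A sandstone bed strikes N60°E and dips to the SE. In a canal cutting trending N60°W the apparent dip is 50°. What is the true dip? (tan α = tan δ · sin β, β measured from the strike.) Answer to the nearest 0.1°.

54.0°

The section is 60° from the strike.
tan δ = tan α / sin β = tan 50° / sin 60° = 1.1918 / 0.8660 = 1.3761
true dip = arctan 1.3761 = 53.99°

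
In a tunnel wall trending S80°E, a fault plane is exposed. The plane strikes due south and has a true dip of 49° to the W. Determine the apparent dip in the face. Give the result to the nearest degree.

49°

The strike is due south and the section trends S80°E; the acute angle between them is β = 80°.
tan α = tan 49° × sin 80° = 1.1504 × 0.9848 = 1.1329
apparent dip = arctan 1.1329 = 48.57°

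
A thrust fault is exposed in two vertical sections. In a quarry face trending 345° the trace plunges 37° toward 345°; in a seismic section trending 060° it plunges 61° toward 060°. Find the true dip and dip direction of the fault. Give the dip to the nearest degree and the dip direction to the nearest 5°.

Each apparent-dip line lies in the plane. As unit vectors (x east, y north, z up), v₁ plunges 37°→345° and v₂ plunges 61°→060°.
Cross product v₁ × v₂ gives the pole to the plane: n ∝ (0.529, 0.433, 0.374).
True dip = arccos(n_z / |n|) = arccos(0.4799) = 61.3°.
The horizontal component of n points toward azimuth atan2(n_x, n_y) = 51°, the dip direction.

true dip 61°, dip direction 050°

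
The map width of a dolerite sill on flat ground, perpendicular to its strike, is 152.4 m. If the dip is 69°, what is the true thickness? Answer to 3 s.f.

True thickness t = w · sin(dip) = 152.4 × sin 69°
t = 152.4 × 0.9336 = 142.278 m

142 m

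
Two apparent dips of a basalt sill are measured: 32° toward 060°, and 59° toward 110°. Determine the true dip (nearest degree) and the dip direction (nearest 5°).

true dip 60°, dip direction 130°

Each apparent-dip line lies in the plane. As unit vectors (x east, y north, z up), v₁ plunges 32°→060° and v₂ plunges 59°→110°.
Cross product v₁ × v₂ gives the pole to the plane: n ∝ (0.457, -0.373, 0.335).
tan δ = √(n_x²+n_y²)/n_z = 0.590/0.335, so δ = 60.4°.
Dip direction = azimuth of (n_x, n_y) = atan2(0.457, -0.373) = 129°.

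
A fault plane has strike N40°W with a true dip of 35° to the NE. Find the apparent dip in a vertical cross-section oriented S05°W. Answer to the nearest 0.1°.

26.3°

Angle between strike (N40°W) and section (S05°W): β = 45°.
tan α = tan 35° × sin 45° = 0.7002 × 0.7071 = 0.4951
α = arctan(0.4951) = 26.34°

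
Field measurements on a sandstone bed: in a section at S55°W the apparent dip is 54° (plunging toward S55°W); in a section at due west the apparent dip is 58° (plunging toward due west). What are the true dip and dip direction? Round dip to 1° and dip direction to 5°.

Each apparent-dip line lies in the plane. As unit vectors (x east, y north, z up), v₁ plunges 54°→S55°W and v₂ plunges 58°→due west.
The plane normal is n = v₁ × v₂ ∝ (-0.286, -0.020, 0.179).
Dip δ = arctan(|n_h|/n_z) = arctan(0.287/0.179) = 58.1°.
Dip direction = atan2(-0.286, -0.020) = 266° (azimuth of n's horizontal projection).

true dip 58°, dip direction 265°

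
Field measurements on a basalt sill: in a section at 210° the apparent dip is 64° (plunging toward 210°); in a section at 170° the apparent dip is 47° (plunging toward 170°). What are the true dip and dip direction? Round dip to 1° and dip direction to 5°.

The two traces are lines in the plane: v₁ = (sin 210°·cos 64°, cos 210°·cos 64°, −sin 64°), v₂ = (sin 170°·cos 47°, cos 170°·cos 47°, −sin 47°).
Cross product v₁ × v₂ gives the pole to the plane: n ∝ (-0.326, -0.267, 0.192).
True dip = arccos(n_z / |n|) = arccos(0.4151) = 65.5°.
Dip direction = azimuth of (n_x, n_y) = atan2(-0.326, -0.267) = 231°.

true dip 65°, dip direction 230°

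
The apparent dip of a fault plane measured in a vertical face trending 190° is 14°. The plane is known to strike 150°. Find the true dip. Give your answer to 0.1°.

β = acute angle between strike 150° and section 190° = 40°.
tan δ = tan α / sin β = tan 14° / sin 40° = 0.2493 / 0.6428 = 0.3879
true dip = arctan 0.3879 = 21.20°

21.2°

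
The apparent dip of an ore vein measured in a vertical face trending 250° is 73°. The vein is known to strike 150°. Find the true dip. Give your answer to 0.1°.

73.2°

β = acute angle between strike 150° and section 250° = 80°.
tan δ = tan α / sin β = tan 73° / sin 80° = 3.2709 / 0.9848 = 3.3213
true dip = arctan 3.3213 = 73.24°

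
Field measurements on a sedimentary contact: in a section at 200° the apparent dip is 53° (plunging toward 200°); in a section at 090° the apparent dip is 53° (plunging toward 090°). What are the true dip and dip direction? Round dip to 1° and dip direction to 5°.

Each apparent-dip line lies in the plane. As unit vectors (x east, y north, z up), v₁ plunges 53°→200° and v₂ plunges 53°→090°.
The plane normal is n = v₁ × v₂ ∝ (0.452, -0.645, 0.340).
Dip δ = arctan(|n_h|/n_z) = arctan(0.787/0.340) = 66.6°.
Dip direction = atan2(0.452, -0.645) = 145° (azimuth of n's horizontal projection).

true dip 67°, dip direction 145°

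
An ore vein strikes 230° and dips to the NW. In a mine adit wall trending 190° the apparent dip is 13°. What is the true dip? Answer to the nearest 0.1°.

β = acute angle between strike 230° and section 190° = 40°.
tan δ = tan α / sin β = tan 13° / sin 40° = 0.2309 / 0.6428 = 0.3592
δ = arctan(0.3592) = 19.76°

19.8°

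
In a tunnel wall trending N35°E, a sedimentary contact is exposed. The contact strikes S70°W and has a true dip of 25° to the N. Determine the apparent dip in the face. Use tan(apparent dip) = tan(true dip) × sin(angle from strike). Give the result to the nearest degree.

The section lies 35° from the strike.
tan(apparent dip) = tan 25° · sin 35° = 0.2675
α = arctan(0.2675) = 14.97°

15°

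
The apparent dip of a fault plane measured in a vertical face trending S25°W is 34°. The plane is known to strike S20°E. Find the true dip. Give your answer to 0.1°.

β = acute angle between strike S20°E and section S25°W = 45°.
tan δ = tan α / sin β = tan 34° / sin 45° = 0.6745 / 0.7071 = 0.9539
true dip = arctan 0.9539 = 43.65°

43.6°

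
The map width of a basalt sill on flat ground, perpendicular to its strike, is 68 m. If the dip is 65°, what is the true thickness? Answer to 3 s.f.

61.6 m

True thickness t = w · sin(dip) = 68 × sin 65°
t = 68 × 0.9063 = 61.629 m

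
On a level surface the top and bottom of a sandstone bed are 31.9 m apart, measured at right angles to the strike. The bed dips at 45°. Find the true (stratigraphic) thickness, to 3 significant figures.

22.6 m

True thickness t = w · sin(dip) = 31.9 × sin 45°
t = 31.9 × 0.7071 = 22.557 m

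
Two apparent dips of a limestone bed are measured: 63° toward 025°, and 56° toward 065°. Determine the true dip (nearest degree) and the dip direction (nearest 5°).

true dip 63°, dip direction 025°

Represent each trace as a vector plunging at its apparent dip toward its trend (east-north-up frame): v₁ = (0.192, 0.411, -0.891), v₂ = (0.507, 0.236, -0.829).
Cross product v₁ × v₂ gives the pole to the plane: n ∝ (0.131, 0.292, 0.163).
tan δ = √(n_x²+n_y²)/n_z = 0.320/0.163, so δ = 63.0°.
The horizontal component of n points toward azimuth atan2(n_x, n_y) = 24°, the dip direction.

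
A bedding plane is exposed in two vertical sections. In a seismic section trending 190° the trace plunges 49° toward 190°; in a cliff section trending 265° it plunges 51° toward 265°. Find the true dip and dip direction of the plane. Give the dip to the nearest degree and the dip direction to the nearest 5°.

Each apparent-dip line lies in the plane. As unit vectors (x east, y north, z up), v₁ plunges 49°→190° and v₂ plunges 51°→265°.
Cross product v₁ × v₂ gives the pole to the plane: n ∝ (-0.461, -0.385, 0.399).
tan δ = √(n_x²+n_y²)/n_z = 0.600/0.399, so δ = 56.4°.
Dip direction = atan2(-0.461, -0.385) = 230° (azimuth of n's horizontal projection).

true dip 56°, dip direction 230°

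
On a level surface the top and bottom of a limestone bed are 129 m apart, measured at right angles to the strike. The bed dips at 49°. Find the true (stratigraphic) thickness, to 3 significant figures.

97.4 m

True thickness t = w · sin(dip) = 129 × sin 49°
t = 129 × 0.7547 = 97.358 m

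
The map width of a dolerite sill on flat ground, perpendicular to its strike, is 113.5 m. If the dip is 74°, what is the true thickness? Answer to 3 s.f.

True thickness t = w · sin(dip) = 113.5 × sin 74°
t = 113.5 × 0.9613 = 109.103 m

109 m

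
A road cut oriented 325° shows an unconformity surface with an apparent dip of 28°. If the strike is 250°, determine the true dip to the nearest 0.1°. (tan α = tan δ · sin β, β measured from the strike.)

28.8°

β = acute angle between strike 250° and section 325° = 75°.
tan(true dip) = tan 28° / sin 75° = 0.5505
true dip = arctan 0.5505 = 28.83°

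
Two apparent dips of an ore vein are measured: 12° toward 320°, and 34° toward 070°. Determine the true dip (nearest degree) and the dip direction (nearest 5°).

true dip 39°, dip direction 035°

The two traces are lines in the plane: v₁ = (sin 320°·cos 12°, cos 320°·cos 12°, −sin 12°), v₂ = (sin 70°·cos 34°, cos 70°·cos 34°, −sin 34°).
The plane normal is n = v₁ × v₂ ∝ (0.360, 0.514, 0.762).
True dip = arccos(n_z / |n|) = arccos(0.7721) = 39.5°.
The horizontal component of n points toward azimuth atan2(n_x, n_y) = 35°, the dip direction.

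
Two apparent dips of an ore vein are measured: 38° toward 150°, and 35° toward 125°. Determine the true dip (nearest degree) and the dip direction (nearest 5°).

The two traces are lines in the plane: v₁ = (sin 150°·cos 38°, cos 150°·cos 38°, −sin 38°), v₂ = (sin 125°·cos 35°, cos 125°·cos 35°, −sin 35°).
The plane normal is n = v₁ × v₂ ∝ (0.102, -0.187, 0.273).
Dip δ = arctan(|n_h|/n_z) = arctan(0.213/0.273) = 38.0°.
Dip direction = atan2(0.102, -0.187) = 151° (azimuth of n's horizontal projection).

true dip 38°, dip direction 150°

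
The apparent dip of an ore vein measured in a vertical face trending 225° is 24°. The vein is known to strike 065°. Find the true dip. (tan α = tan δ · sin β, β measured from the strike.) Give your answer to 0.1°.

β = acute angle between strike 065° and section 225° = 20°.
tan δ = tan α / sin β = tan 24° / sin 20° = 0.4452 / 0.3420 = 1.3018
true dip = arctan 1.3018 = 52.47°

52.5°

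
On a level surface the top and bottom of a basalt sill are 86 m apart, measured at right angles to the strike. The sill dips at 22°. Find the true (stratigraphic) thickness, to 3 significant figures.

True thickness t = w · sin(dip) = 86 × sin 22°
t = 86 × 0.3746 = 32.216 m

32.2 m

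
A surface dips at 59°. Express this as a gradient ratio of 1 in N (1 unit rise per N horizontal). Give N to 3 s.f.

1 : N means tan θ = 1/N, so N = 1/tan 59° = 1/1.6643

1 in 0.601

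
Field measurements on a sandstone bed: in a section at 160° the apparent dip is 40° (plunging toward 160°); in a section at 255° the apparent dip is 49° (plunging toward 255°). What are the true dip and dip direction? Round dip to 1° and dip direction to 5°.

true dip 56°, dip direction 215°

Each apparent-dip line lies in the plane. As unit vectors (x east, y north, z up), v₁ plunges 40°→160° and v₂ plunges 49°→255°.
The plane normal is n = v₁ × v₂ ∝ (-0.434, -0.605, 0.501).
True dip = arccos(n_z / |n|) = arccos(0.5579) = 56.1°.
Dip direction = atan2(-0.434, -0.605) = 216° (azimuth of n's horizontal projection).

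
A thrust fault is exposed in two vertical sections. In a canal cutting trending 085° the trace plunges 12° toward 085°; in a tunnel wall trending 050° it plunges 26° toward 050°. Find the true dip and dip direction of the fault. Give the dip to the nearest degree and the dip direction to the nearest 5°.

true dip 30°, dip direction 015°

Represent each trace as a vector plunging at its apparent dip toward its trend (east-north-up frame): v₁ = (0.974, 0.085, -0.208), v₂ = (0.689, 0.578, -0.438).
n = v₁ × v₂ = (0.083, 0.284, 0.504) (taken with n_z > 0).
True dip = arccos(n_z / |n|) = arccos(0.8625) = 30.4°.
The horizontal component of n points toward azimuth atan2(n_x, n_y) = 16°, the dip direction.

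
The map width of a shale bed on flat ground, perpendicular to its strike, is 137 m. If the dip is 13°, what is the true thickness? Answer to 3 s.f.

True thickness t = w · sin(dip) = 137 × sin 13°
t = 137 × 0.2250 = 30.818 m

30.8 m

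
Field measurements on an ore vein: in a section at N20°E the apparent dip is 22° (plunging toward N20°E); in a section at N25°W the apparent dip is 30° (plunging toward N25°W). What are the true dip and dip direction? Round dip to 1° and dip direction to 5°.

true dip 30°, dip direction 335°

Each apparent-dip line lies in the plane. As unit vectors (x east, y north, z up), v₁ plunges 22°→N20°E and v₂ plunges 30°→N25°W.
n = v₁ × v₂ = (-0.142, 0.296, 0.568) (taken with n_z > 0).
True dip = arccos(n_z / |n|) = arccos(0.8660) = 30.0°.
The horizontal component of n points toward azimuth atan2(n_x, n_y) = 334°, the dip direction.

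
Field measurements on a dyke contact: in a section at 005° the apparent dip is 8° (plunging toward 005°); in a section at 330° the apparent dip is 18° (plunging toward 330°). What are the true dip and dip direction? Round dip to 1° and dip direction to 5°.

true dip 21°, dip direction 295°

Represent each trace as a vector plunging at its apparent dip toward its trend (east-north-up frame): v₁ = (0.086, 0.986, -0.139), v₂ = (-0.476, 0.824, -0.309).
The plane normal is n = v₁ × v₂ ∝ (-0.190, 0.093, 0.540).
Dip δ = arctan(|n_h|/n_z) = arctan(0.212/0.540) = 21.4°.
The horizontal component of n points toward azimuth atan2(n_x, n_y) = 296°, the dip direction.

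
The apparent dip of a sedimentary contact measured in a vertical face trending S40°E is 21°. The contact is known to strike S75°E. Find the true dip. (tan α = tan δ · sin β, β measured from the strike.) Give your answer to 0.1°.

33.8°

The section is 35° from the strike.
tan(true dip) = tan 21° / sin 35° = 0.6692
δ = arctan(0.6692) = 33.79°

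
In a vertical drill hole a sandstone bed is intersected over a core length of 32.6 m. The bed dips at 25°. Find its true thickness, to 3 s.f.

True thickness t = h · cos(dip) = 32.6 × cos 25°
t = 32.6 × 0.9063 = 29.546 m

29.5 m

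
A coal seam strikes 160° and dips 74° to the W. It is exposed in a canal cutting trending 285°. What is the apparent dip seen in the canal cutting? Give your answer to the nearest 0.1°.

Angle between strike (160°) and section (285°): β = 55°.
tan(apparent dip) = tan 74° · sin 55° = 2.8567
apparent dip = arctan 2.8567 = 70.71°

70.7°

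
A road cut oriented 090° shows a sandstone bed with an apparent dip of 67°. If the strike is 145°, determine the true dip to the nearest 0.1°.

The section is 55° from the strike.
tan(true dip) = tan 67° / sin 55° = 2.8760
true dip = arctan 2.8760 = 70.83°

70.8°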